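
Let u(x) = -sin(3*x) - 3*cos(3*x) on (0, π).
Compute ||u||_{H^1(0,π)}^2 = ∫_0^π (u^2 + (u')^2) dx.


||u||_{H^1(0,π)}^2 = 50*π

u'(x) = 9*sin(3*x) - 3*cos(3*x).
Expand u² and (u')² and integrate term by term on (0, π), using: for integers n ≥ 1, ∫_0^π sin²(nx) dx = ∫_0^π cos²(nx) dx = π/2; for n ≠ n', ∫_0^π sin(nx)sin(n'x) dx = ∫_0^π cos(nx)cos(n'x) dx = 0; and by product-to-sum, ∫_0^π sin(nx)cos(n'x) dx = ½∫_0^π [sin((n+n')x) + sin((n−n')x)] dx, which is 0 when n+n' is even and 2n/(n²−n'²) when n+n' is odd (it need not vanish on (0, π)).
  u² squared terms: (-1)²·∫sin(3x)² dx = 1·π/2 = π/2;  (-3)²·∫cos(3x)² dx = 9·π/2 = 9*π/2.
  u² cross terms: 2·(-1)·(-3)·∫sin(3x)·cos(3x) dx = 6·(0) = 0.
  So ∫_0^π u² dx = π/2 + 9*π/2 + 0 = 5*π.
  (u')² squared terms: (-3)²·∫cos(3x)² dx = 9·π/2 = 9*π/2;  (9)²·∫sin(3x)² dx = 81·π/2 = 81*π/2.
  (u')² cross terms: 2·(-3)·(9)·∫cos(3x)·sin(3x) dx = -54·(0) = 0.
  So ∫_0^π (u')² dx = 9*π/2 + 81*π/2 + 0 = 45*π.
||u||_{H^1}^2 = (5*π) + (45*π) = 50*π.


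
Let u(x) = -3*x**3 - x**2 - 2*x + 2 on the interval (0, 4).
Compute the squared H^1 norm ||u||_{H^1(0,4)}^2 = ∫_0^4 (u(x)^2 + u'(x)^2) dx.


||u||_{H^1}^2 = 4944416/105

The H^1 norm (squared) on an interval (0, L) is
  ||u||_{H^1}^2 = ∫_0^L u(x)^2 dx + ∫_0^L u'(x)^2 dx.
Compute u'(x) = -9*x**2 - 2*x - 2.
Then u(x)^2 = 9*x**6 + 6*x**5 + 13*x**4 - 8*x**3 - 8*x + 4 and u'(x)^2 = 81*x**4 + 36*x**3 + 40*x**2 + 8*x + 4.
Integrate each monomial from 0 to 4 using ∫_0^4 c·x^n dx = c·4^(n+1)/(n+1):
  ∫_0^4 u(x)^2 dx = ∫_0^4 (9*x^6 + 6*x^5 + 13*x^4 - 8*x^3 - 8*x + 4) dx. Term by term:
    ∫_0^4 9*x^6 dx = 147456/7;  ∫_0^4 6*x^5 dx = 4096;  ∫_0^4 13*x^4 dx = 13312/5;
    ∫_0^4 -8*x^3 dx = -512;  ∫_0^4 -8*x dx = -64;  ∫_0^4 4 dx = 16.
  Sum: 147456/7 + 4096 + 13312/5 − 512 − 64 + 16 = 954224/35.
  ∫_0^4 u'(x)^2 dx = ∫_0^4 (81*x^4 + 36*x^3 + 40*x^2 + 8*x + 4) dx. Term by term:
    ∫_0^4 81*x^4 dx = 82944/5;  ∫_0^4 36*x^3 dx = 2304;  ∫_0^4 40*x^2 dx = 2560/3;
    ∫_0^4 8*x dx = 64;  ∫_0^4 4 dx = 16.
  Sum: 82944/5 + 2304 + 2560/3 + 64 + 16 = 297392/15.
Adding: ||u||_{H^1}^2 = 954224/35 + 297392/15 = 4944416/105.


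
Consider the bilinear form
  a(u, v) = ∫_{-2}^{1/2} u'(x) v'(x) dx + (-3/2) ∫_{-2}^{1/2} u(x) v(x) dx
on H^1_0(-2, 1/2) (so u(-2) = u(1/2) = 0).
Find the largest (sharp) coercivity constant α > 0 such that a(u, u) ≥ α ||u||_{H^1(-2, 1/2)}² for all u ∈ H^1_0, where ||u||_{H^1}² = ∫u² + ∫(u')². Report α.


α = (-75 + 8*π^2)/(2*(25 + 4*π^2))

Coercivity of a(·,·) on H^1_0(-2, 1/2) means a(u, u) ≥ α ||u||_{H^1}² for every u ∈ H^1_0.
The interval has length L = 5/2, and Poincaré/coercivity depend only on L. Here a(u, u) = ∫(u')² + (-3/2)·∫u².
Here c = -3/2 < 0 with |c| < (π/L)² = 4*π^2/25, so coercivity still holds. The condition a(u,u) ≥ α||u||_{H^1}² reads (1−α)∫(u')² ≥ (α−c)∫u². Any admissible α is ≤ 1 (rapidly oscillating u have ∫u²/∫(u')² → 0), and α = 1 would force 0 ≥ (1−c)∫u², impossible since c < 1; so 1−α > 0. By the sharp Poincaré inequality on H^1_0 of an interval of length L, ∫(u')² ≥ (π/L)²∫u² with equality for the first sine mode sin(π(x−x₀)/L) (x₀ the left endpoint), so the inequality holds for all u iff (1−α)(π/L)² ≥ α − c, i.e. α ≤ ((π/L)² + c)/((π/L)² + 1) = (1 + c(L/π)²)/(1 + (L/π)²). (Direct route, valid since c ≤ 0: Poincaré gives c∫u² ≥ c(L/π)²∫(u')², so a(u,u) ≥ (1 + c(L/π)²)∫(u')², while ||u||_{H^1}² ≤ (1 + (L/π)²)∫(u')²; dividing yields the same α.) With (π/L)² = 4*π^2/25 and c = -3/2, the largest admissible constant is α = ((π/L)² + c)/((π/L)² + 1).
Simplifying, α = (-75 + 8*π^2)/(2*(25 + 4*π^2)).


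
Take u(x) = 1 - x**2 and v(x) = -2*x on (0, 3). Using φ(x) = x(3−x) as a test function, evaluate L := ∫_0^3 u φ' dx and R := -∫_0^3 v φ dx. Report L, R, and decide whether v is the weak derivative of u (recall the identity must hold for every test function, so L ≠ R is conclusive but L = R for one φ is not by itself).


LHS = 27/2, RHS = 27/2. Yes, v = u' weakly.

u(x) = 1 - x**2, classical derivative u'(x) = -2*x.
φ(x) = x(3−x), so φ'(x) = 3 - 2*x.
Note φ(0) = φ(3) = 0, so the boundary term u·φ vanishes.
LHS = ∫_0^3 u(x) φ'(x) dx = ∫_0^3 (2*x^3 - 3*x^2 - 2*x + 3) dx. Term by term:
  ∫_0^3 2*x^3 dx = 81/2;  ∫_0^3 -3*x^2 dx = -27;  ∫_0^3 -2*x dx = -9;
  ∫_0^3 3 dx = 9.
Sum: 81/2 − 27 − 9 + 9 = 27/2.
So LHS = 27/2.
∫_0^3 v(x) φ(x) dx = ∫_0^3 (2*x^3 - 6*x^2) dx. Term by term:
  ∫_0^3 2*x^3 dx = 81/2;  ∫_0^3 -6*x^2 dx = -54.
Sum: 81/2 − 54 = -27/2.
So RHS = -∫_0^3 v(x) φ(x) dx = 27/2.
LHS = RHS, so the identity holds for this test φ.
Moreover u is smooth here and v(x) = u'(x) = -2*x pointwise, so the identity holds for every test function. Hence v is the weak derivative of u.


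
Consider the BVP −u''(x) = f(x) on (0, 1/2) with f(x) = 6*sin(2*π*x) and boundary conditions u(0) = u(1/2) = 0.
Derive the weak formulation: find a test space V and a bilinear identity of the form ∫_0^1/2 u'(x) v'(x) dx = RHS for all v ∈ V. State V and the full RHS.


V = H^1_0(0, 1/2) (so v(0) = v(1/2) = 0); weak form: ∫_0^1/2 u'v' dx = ∫_0^1/2 (6*sin(2*π*x)) v dx for all v ∈ V.

Multiply both sides by a test function v and integrate from 0 to 1/2:
  ∫_0^1/2 −u''(x) v(x) dx = ∫_0^1/2 f(x) v(x) dx.
Integrate the LHS by parts once:
  ∫_0^1/2 −u'' v dx = −[u'(x) v(x)]_0^1/2 + ∫_0^1/2 u'(x) v'(x) dx.
Thus ∫_0^1/2 u'(x) v'(x) dx = ∫_0^1/2 f(x) v(x) dx + [u'(x) v(x)]_0^1/2.
Choose V so that boundary terms are either known or forced to vanish.
u is Dirichlet: u(0) = u(1/2) = 0. Let V = H^1_0(0, 1/2); then v(0) = v(1/2) = 0, and [u' v]_0^1/2 = 0.
Weak formulation: find u (satisfying any essential BC) such that ∫_0^1/2 u'(x) v'(x) dx = ∫_0^1/2 f v dx for all v ∈ V.
Substituting f(x) = 6*sin(2*π*x), the right-hand side is ∫_0^1/2 (6*sin(2*π*x)) v dx.


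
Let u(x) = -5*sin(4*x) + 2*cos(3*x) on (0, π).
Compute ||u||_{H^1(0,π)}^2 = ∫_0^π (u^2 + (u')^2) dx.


||u||_{H^1(0,π)}^2 = -1600/7 + 465*π/2

u'(x) = -6*sin(3*x) - 20*cos(4*x).
Expand u² and (u')² and integrate term by term on (0, π), using: for integers n ≥ 1, ∫_0^π sin²(nx) dx = ∫_0^π cos²(nx) dx = π/2; for n ≠ n', ∫_0^π sin(nx)sin(n'x) dx = ∫_0^π cos(nx)cos(n'x) dx = 0; and by product-to-sum, ∫_0^π sin(nx)cos(n'x) dx = ½∫_0^π [sin((n+n')x) + sin((n−n')x)] dx, which is 0 when n+n' is even and 2n/(n²−n'²) when n+n' is odd (it need not vanish on (0, π)).
  u² squared terms: (-5)²·∫sin(4x)² dx = 25·π/2 = 25*π/2;  (2)²·∫cos(3x)² dx = 4·π/2 = 2*π.
  u² cross terms: 2·(-5)·(2)·∫sin(4x)·cos(3x) dx = -20·(8/7) = -160/7.
  So ∫_0^π u² dx = 25*π/2 + 2*π − 160/7 = -160/7 + 29*π/2.
  (u')² squared terms: (-20)²·∫cos(4x)² dx = 400·π/2 = 200*π;  (-6)²·∫sin(3x)² dx = 36·π/2 = 18*π.
  (u')² cross terms: 2·(-20)·(-6)·∫cos(4x)·sin(3x) dx = 240·(-6/7) = -1440/7.
  So ∫_0^π (u')² dx = 200*π + 18*π − 1440/7 = -1440/7 + 218*π.
||u||_{H^1}^2 = (-160/7 + 29*π/2) + (-1440/7 + 218*π) = -1600/7 + 465*π/2.


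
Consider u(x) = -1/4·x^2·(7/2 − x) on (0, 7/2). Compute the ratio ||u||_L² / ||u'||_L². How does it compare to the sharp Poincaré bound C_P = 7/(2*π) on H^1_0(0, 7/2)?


||u||_L² / ||u'||_L² = sqrt(14)/4 < C_P = 7/(2*π).

u(x) = -1/4·x^2·(7/2 − x), so u'(x) = x*(3*x - 7)/4.
u(x) = -1/4·x^2·(7/2 − x) vanishes at x = 0 and x = 7/2, so u ∈ H^1_0(0, 7/2). Differentiate via the product rule and integrate the resulting polynomials term by term.
  ∫_0^7/2 u² dx = ∫_0^7/2 (x^6/16 - 7*x^5/16 + 49*x^4/64) dx. Term by term:
    ∫_0^7/2 x^6/16 dx = 117649/2048;  ∫_0^7/2 -7*x^5/16 dx = -823543/6144;  ∫_0^7/2 49*x^4/64 dx = 823543/10240.
  Sum: 117649/2048 − 823543/6144 + 823543/10240 = 117649/30720.
  ∫_0^7/2 (u')² dx = ∫_0^7/2 (9*x^4/16 - 21*x^3/8 + 49*x^2/16) dx. Term by term:
    ∫_0^7/2 9*x^4/16 dx = 151263/2560;  ∫_0^7/2 -21*x^3/8 dx = -50421/512;  ∫_0^7/2 49*x^2/16 dx = 16807/384.
  Sum: 151263/2560 − 50421/512 + 16807/384 = 16807/3840.
∫_0^7/2 u² dx = 117649/30720, so ||u||_L² = 343*sqrt(30)/960.
∫_0^7/2 (u')² dx = 16807/3840, so ||u'||_L² = 49*sqrt(105)/240.
Ratio ||u||_L² / ||u'||_L² = sqrt(14)/4.
Sharp Poincaré constant on H^1_0(0, 7/2) is C_P = L/π = 7/(2*π), achieved by sin(2*π/7·x).
A polynomial bump cannot attain the sharp Poincaré constant (only the first sine eigenfunction does), so the ratio is strictly less than C_P, consistent with ||u||_L² ≤ C_P ||u'||_L².


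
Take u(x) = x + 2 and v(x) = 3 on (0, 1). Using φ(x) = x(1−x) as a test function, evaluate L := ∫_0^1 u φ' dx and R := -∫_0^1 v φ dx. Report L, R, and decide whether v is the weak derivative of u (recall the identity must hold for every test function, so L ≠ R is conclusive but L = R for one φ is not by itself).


LHS = -1/6, RHS = -1/2. No, v is not the weak derivative of u.

u(x) = x + 2, classical derivative u'(x) = 1.
φ(x) = x(1−x), so φ'(x) = 1 - 2*x.
Note φ(0) = φ(1) = 0, so the boundary term u·φ vanishes.
LHS = ∫_0^1 u(x) φ'(x) dx = ∫_0^1 (-2*x^2 - 3*x + 2) dx. Term by term:
  ∫_0^1 -2*x^2 dx = -2/3;  ∫_0^1 -3*x dx = -3/2;  ∫_0^1 2 dx = 2.
Sum: -2/3 − 3/2 + 2 = -1/6.
So LHS = -1/6.
∫_0^1 v(x) φ(x) dx = ∫_0^1 (-3*x^2 + 3*x) dx. Term by term:
  ∫_0^1 -3*x^2 dx = -1;  ∫_0^1 3*x dx = 3/2.
Sum: -1 + 3/2 = 1/2.
So RHS = -∫_0^1 v(x) φ(x) dx = -1/2.
LHS − RHS = 1/3 ≠ 0, so the identity fails.
(For a valid weak derivative the identity must hold for EVERY test function, in particular this one. The failure shows v is NOT the weak derivative of u.)
Correct weak derivative would be u'(x) = 1.


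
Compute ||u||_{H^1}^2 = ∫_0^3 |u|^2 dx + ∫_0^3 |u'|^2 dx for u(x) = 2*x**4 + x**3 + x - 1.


||u||_{H^1}^2 = 1376832/35

The H^1 norm (squared) on an interval (0, L) is
  ||u||_{H^1}^2 = ∫_0^L u(x)^2 dx + ∫_0^L u'(x)^2 dx.
Compute u'(x) = 8*x**3 + 3*x**2 + 1.
Then u(x)^2 = 4*x**8 + 4*x**7 + x**6 + 4*x**5 - 2*x**4 - 2*x**3 + x**2 - 2*x + 1 and u'(x)^2 = 64*x**6 + 48*x**5 + 9*x**4 + 16*x**3 + 6*x**2 + 1.
Integrate each monomial from 0 to 3 using ∫_0^3 c·x^n dx = c·3^(n+1)/(n+1):
  ∫_0^3 u(x)^2 dx = ∫_0^3 (4*x^8 + 4*x^7 + x^6 + 4*x^5 - 2*x^4 - 2*x^3 + x^2 - 2*x + 1) dx. Term by term:
    ∫_0^3 4*x^8 dx = 8748;  ∫_0^3 4*x^7 dx = 6561/2;  ∫_0^3 x^6 dx = 2187/7;
    ∫_0^3 4*x^5 dx = 486;  ∫_0^3 -2*x^4 dx = -486/5;  ∫_0^3 -2*x^3 dx = -81/2;
    ∫_0^3 x^2 dx = 9;  ∫_0^3 -2*x dx = -9;  ∫_0^3 1 dx = 3.
  Sum: 8748 + 6561/2 + 2187/7 + 486 − 486/5 − 81/2 + 9 − 9 + 3 = 444228/35.
  ∫_0^3 u'(x)^2 dx = ∫_0^3 (64*x^6 + 48*x^5 + 9*x^4 + 16*x^3 + 6*x^2 + 1) dx. Term by term:
    ∫_0^3 64*x^6 dx = 139968/7;  ∫_0^3 48*x^5 dx = 5832;  ∫_0^3 9*x^4 dx = 2187/5;
    ∫_0^3 16*x^3 dx = 324;  ∫_0^3 6*x^2 dx = 54;  ∫_0^3 1 dx = 3.
  Sum: 139968/7 + 5832 + 2187/5 + 324 + 54 + 3 = 932604/35.
Adding: ||u||_{H^1}^2 = 444228/35 + 932604/35 = 1376832/35.


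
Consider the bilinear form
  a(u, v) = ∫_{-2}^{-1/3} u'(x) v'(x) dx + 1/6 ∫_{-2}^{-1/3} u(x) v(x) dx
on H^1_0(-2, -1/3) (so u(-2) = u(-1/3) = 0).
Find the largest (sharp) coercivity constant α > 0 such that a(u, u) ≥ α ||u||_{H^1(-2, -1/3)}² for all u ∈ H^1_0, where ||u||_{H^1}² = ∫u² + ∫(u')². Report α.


α = (25 + 54*π^2)/(6*(25 + 9*π^2))

Coercivity of a(·,·) on H^1_0(-2, -1/3) means a(u, u) ≥ α ||u||_{H^1}² for every u ∈ H^1_0.
The interval has length L = 5/3, and Poincaré/coercivity depend only on L. Here a(u, u) = ∫(u')² + (1/6)·∫u².
Here 0 < c = 1/6 < 1. The condition a(u,u) ≥ α||u||_{H^1}² reads (1−α)∫(u')² ≥ (α−c)∫u². Any admissible α is ≤ 1 (rapidly oscillating u have ∫u²/∫(u')² → 0), and α = 1 would force 0 ≥ (1−c)∫u², impossible since c < 1; so 1−α > 0. By the sharp Poincaré inequality on H^1_0 of an interval of length L, ∫(u')² ≥ (π/L)²∫u² with equality for the first sine mode sin(π(x−x₀)/L) (x₀ the left endpoint), so the inequality holds for all u iff (1−α)(π/L)² ≥ α − c, i.e. α ≤ ((π/L)² + c)/((π/L)² + 1) = (1 + c(L/π)²)/(1 + (L/π)²). With (π/L)² = 9*π^2/25 and c = 1/6, the largest admissible constant is α = ((π/L)² + c)/((π/L)² + 1).
Simplifying, α = (25 + 54*π^2)/(6*(25 + 9*π^2)).


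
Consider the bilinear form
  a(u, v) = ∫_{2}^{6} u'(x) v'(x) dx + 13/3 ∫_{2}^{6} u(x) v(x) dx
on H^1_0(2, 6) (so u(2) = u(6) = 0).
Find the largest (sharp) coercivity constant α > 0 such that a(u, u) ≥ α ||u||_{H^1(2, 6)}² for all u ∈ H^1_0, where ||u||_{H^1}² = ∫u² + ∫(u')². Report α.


α = 1

Coercivity of a(·,·) on H^1_0(2, 6) means a(u, u) ≥ α ||u||_{H^1}² for every u ∈ H^1_0.
The interval has length L = 4, and Poincaré/coercivity depend only on L. Here a(u, u) = ∫(u')² + (13/3)·∫u².
Here c = 13/3 ≥ 1, so a(u,u) = ∫(u')² + c∫u² ≥ ∫(u')² + ∫u² = ||u||_{H^1}², i.e. α = 1 works. No larger α is possible: a(u,u) ≥ α||u||_{H^1}² means (1−α)∫(u')² ≥ (α−c)∫u², and for the modes u_n = sin(nπ(x−x₀)/L) (x₀ the left endpoint) one has ∫u_n²/∫(u_n')² = (L/(nπ))² → 0, so a(u_n,u_n)/||u_n||_{H^1}² → 1. Hence the optimal constant is α = 1.
Therefore α = 1.


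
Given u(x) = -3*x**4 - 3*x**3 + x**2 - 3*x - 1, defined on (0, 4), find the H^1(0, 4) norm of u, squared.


||u||_{H^1}^2 = 13873096/15

The H^1 norm (squared) on an interval (0, L) is
  ||u||_{H^1}^2 = ∫_0^L u(x)^2 dx + ∫_0^L u'(x)^2 dx.
Compute u'(x) = -12*x**3 - 9*x**2 + 2*x - 3.
Then u(x)^2 = 9*x**8 + 18*x**7 + 3*x**6 + 12*x**5 + 25*x**4 + 7*x**2 + 6*x + 1 and u'(x)^2 = 144*x**6 + 216*x**5 + 33*x**4 + 36*x**3 + 58*x**2 - 12*x + 9.
Integrate each monomial from 0 to 4 using ∫_0^4 c·x^n dx = c·4^(n+1)/(n+1):
  ∫_0^4 u(x)^2 dx = ∫_0^4 (9*x^8 + 18*x^7 + 3*x^6 + 12*x^5 + 25*x^4 + 7*x^2 + 6*x + 1) dx. Term by term:
    ∫_0^4 9*x^8 dx = 262144;  ∫_0^4 18*x^7 dx = 147456;  ∫_0^4 3*x^6 dx = 49152/7;
    ∫_0^4 12*x^5 dx = 8192;  ∫_0^4 25*x^4 dx = 5120;  ∫_0^4 7*x^2 dx = 448/3;
    ∫_0^4 6*x dx = 48;  ∫_0^4 1 dx = 4.
  Sum: 262144 + 147456 + 49152/7 + 8192 + 5120 + 448/3 + 48 + 4 = 9032836/21.
  ∫_0^4 u'(x)^2 dx = ∫_0^4 (144*x^6 + 216*x^5 + 33*x^4 + 36*x^3 + 58*x^2 - 12*x + 9) dx. Term by term:
    ∫_0^4 144*x^6 dx = 2359296/7;  ∫_0^4 216*x^5 dx = 147456;  ∫_0^4 33*x^4 dx = 33792/5;
    ∫_0^4 36*x^3 dx = 2304;  ∫_0^4 58*x^2 dx = 3712/3;  ∫_0^4 -12*x dx = -96;
    ∫_0^4 9 dx = 36.
  Sum: 2359296/7 + 147456 + 33792/5 + 2304 + 3712/3 − 96 + 36 = 51947492/105.
Adding: ||u||_{H^1}^2 = 9032836/21 + 51947492/105 = 13873096/15.


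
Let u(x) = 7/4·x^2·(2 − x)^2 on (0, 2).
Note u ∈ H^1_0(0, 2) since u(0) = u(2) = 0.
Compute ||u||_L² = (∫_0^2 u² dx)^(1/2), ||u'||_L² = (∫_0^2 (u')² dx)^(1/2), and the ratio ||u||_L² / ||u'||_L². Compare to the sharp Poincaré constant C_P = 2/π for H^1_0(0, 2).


||u||_L² / ||u'||_L² = sqrt(3)/3 < C_P = 2/π.

u(x) = 7/4·x^2·(2 − x)^2, so u'(x) = 7*x*(x - 2)*(x - 1).
u(x) = 7/4·x^2·(2 − x)^2 vanishes at x = 0 and x = 2, so u ∈ H^1_0(0, 2). Differentiate via the product rule and integrate the resulting polynomials term by term.
  ∫_0^2 u² dx = ∫_0^2 (49*x^8/16 - 49*x^7/2 + 147*x^6/2 - 98*x^5 + 49*x^4) dx. Term by term:
    ∫_0^2 49*x^8/16 dx = 1568/9;  ∫_0^2 -49*x^7/2 dx = -784;  ∫_0^2 147*x^6/2 dx = 1344;
    ∫_0^2 -98*x^5 dx = -3136/3;  ∫_0^2 49*x^4 dx = 1568/5.
  Sum: 1568/9 − 784 + 1344 − 3136/3 + 1568/5 = 112/45.
  ∫_0^2 (u')² dx = ∫_0^2 (49*x^6 - 294*x^5 + 637*x^4 - 588*x^3 + 196*x^2) dx. Term by term:
    ∫_0^2 49*x^6 dx = 896;  ∫_0^2 -294*x^5 dx = -3136;  ∫_0^2 637*x^4 dx = 20384/5;
    ∫_0^2 -588*x^3 dx = -2352;  ∫_0^2 196*x^2 dx = 1568/3.
  Sum: 896 − 3136 + 20384/5 − 2352 + 1568/3 = 112/15.
∫_0^2 u² dx = 112/45, so ||u||_L² = 4*sqrt(35)/15.
∫_0^2 (u')² dx = 112/15, so ||u'||_L² = 4*sqrt(105)/15.
Ratio ||u||_L² / ||u'||_L² = sqrt(3)/3.
Sharp Poincaré constant on H^1_0(0, 2) is C_P = L/π = 2/π, achieved by sin(π/2·x).
A polynomial bump cannot attain the sharp Poincaré constant (only the first sine eigenfunction does), so the ratio is strictly less than C_P, consistent with ||u||_L² ≤ C_P ||u'||_L².


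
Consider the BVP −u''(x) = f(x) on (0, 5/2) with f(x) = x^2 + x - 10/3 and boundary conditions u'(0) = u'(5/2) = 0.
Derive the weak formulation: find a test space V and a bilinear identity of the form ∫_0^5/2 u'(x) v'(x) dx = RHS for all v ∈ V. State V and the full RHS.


V = H^1(0, 5/2) (no boundary constraint on v; u is determined up to an additive constant); weak form: ∫_0^5/2 u'v' dx = ∫_0^5/2 (x^2 + x - 10/3) v dx for all v ∈ V.

Multiply both sides by a test function v and integrate from 0 to 5/2:
  ∫_0^5/2 −u''(x) v(x) dx = ∫_0^5/2 f(x) v(x) dx.
Integrate the LHS by parts once:
  ∫_0^5/2 −u'' v dx = −[u'(x) v(x)]_0^5/2 + ∫_0^5/2 u'(x) v'(x) dx.
Thus ∫_0^5/2 u'(x) v'(x) dx = ∫_0^5/2 f(x) v(x) dx + [u'(x) v(x)]_0^5/2.
Choose V so that boundary terms are either known or forced to vanish.
u has homogeneous Neumann: u'(0) = u'(5/2) = 0. So [u' v]_0^5/2 = 0·v(5/2) − 0·v(0) = 0 for any v; take V = H^1(0, 5/2).
Weak formulation: find u (satisfying any essential BC) such that ∫_0^5/2 u'(x) v'(x) dx = ∫_0^5/2 f v dx for all v ∈ V (homogeneous Neumann, so boundary terms vanish).
Substituting f(x) = x^2 + x - 10/3, the right-hand side is ∫_0^5/2 (x^2 + x - 10/3) v dx.
Compatibility check (pure Neumann): taking v ≡ 1 ∈ V gives 0 = ∫_0^5/2 f dx + (0) − (0), i.e. ∫_0^5/2 f dx must equal u'(0) − u'(5/2) = 0. Indeed ∫_0^5/2 (x^2 + x - 10/3) dx = 0, so the data are compatible. The solution is then unique only up to an additive constant (fix it e.g. by requiring ∫_0^5/2 u dx = 0).


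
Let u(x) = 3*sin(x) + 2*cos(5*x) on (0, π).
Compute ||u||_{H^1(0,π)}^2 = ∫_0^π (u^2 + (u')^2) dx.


||u||_{H^1(0,π)}^2 = 61*π

u'(x) = -10*sin(5*x) + 3*cos(x).
Expand u² and (u')² and integrate term by term on (0, π), using: for integers n ≥ 1, ∫_0^π sin²(nx) dx = ∫_0^π cos²(nx) dx = π/2; for n ≠ n', ∫_0^π sin(nx)sin(n'x) dx = ∫_0^π cos(nx)cos(n'x) dx = 0; and by product-to-sum, ∫_0^π sin(nx)cos(n'x) dx = ½∫_0^π [sin((n+n')x) + sin((n−n')x)] dx, which is 0 when n+n' is even and 2n/(n²−n'²) when n+n' is odd (it need not vanish on (0, π)).
  u² squared terms: (2)²·∫cos(5x)² dx = 4·π/2 = 2*π;  (3)²·∫sin(x)² dx = 9·π/2 = 9*π/2.
  u² cross terms: 2·(2)·(3)·∫cos(5x)·sin(x) dx = 12·(0) = 0.
  So ∫_0^π u² dx = 2*π + 9*π/2 + 0 = 13*π/2.
  (u')² squared terms: (-10)²·∫sin(5x)² dx = 100·π/2 = 50*π;  (3)²·∫cos(x)² dx = 9·π/2 = 9*π/2.
  (u')² cross terms: 2·(-10)·(3)·∫sin(5x)·cos(x) dx = -60·(0) = 0.
  So ∫_0^π (u')² dx = 50*π + 9*π/2 + 0 = 109*π/2.
||u||_{H^1}^2 = (13*π/2) + (109*π/2) = 61*π.


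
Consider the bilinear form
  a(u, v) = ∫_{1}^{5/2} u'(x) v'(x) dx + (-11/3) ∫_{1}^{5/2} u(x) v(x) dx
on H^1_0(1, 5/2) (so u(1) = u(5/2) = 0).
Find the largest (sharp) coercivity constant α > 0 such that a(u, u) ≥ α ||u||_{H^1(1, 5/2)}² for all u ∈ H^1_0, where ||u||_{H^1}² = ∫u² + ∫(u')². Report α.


α = (-33 + 4*π^2)/(9 + 4*π^2)

Coercivity of a(·,·) on H^1_0(1, 5/2) means a(u, u) ≥ α ||u||_{H^1}² for every u ∈ H^1_0.
The interval has length L = 3/2, and Poincaré/coercivity depend only on L. Here a(u, u) = ∫(u')² + (-11/3)·∫u².
Here c = -11/3 < 0 with |c| < (π/L)² = 4*π^2/9, so coercivity still holds. The condition a(u,u) ≥ α||u||_{H^1}² reads (1−α)∫(u')² ≥ (α−c)∫u². Any admissible α is ≤ 1 (rapidly oscillating u have ∫u²/∫(u')² → 0), and α = 1 would force 0 ≥ (1−c)∫u², impossible since c < 1; so 1−α > 0. By the sharp Poincaré inequality on H^1_0 of an interval of length L, ∫(u')² ≥ (π/L)²∫u² with equality for the first sine mode sin(π(x−x₀)/L) (x₀ the left endpoint), so the inequality holds for all u iff (1−α)(π/L)² ≥ α − c, i.e. α ≤ ((π/L)² + c)/((π/L)² + 1) = (1 + c(L/π)²)/(1 + (L/π)²). (Direct route, valid since c ≤ 0: Poincaré gives c∫u² ≥ c(L/π)²∫(u')², so a(u,u) ≥ (1 + c(L/π)²)∫(u')², while ||u||_{H^1}² ≤ (1 + (L/π)²)∫(u')²; dividing yields the same α.) With (π/L)² = 4*π^2/9 and c = -11/3, the largest admissible constant is α = ((π/L)² + c)/((π/L)² + 1).
Simplifying, α = (-33 + 4*π^2)/(9 + 4*π^2).


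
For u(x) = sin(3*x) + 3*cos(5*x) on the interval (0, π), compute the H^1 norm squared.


||u||_{H^1(0,π)}^2 = 122*π

u'(x) = -15*sin(5*x) + 3*cos(3*x).
Expand u² and (u')² and integrate term by term on (0, π), using: for integers n ≥ 1, ∫_0^π sin²(nx) dx = ∫_0^π cos²(nx) dx = π/2; for n ≠ n', ∫_0^π sin(nx)sin(n'x) dx = ∫_0^π cos(nx)cos(n'x) dx = 0; and by product-to-sum, ∫_0^π sin(nx)cos(n'x) dx = ½∫_0^π [sin((n+n')x) + sin((n−n')x)] dx, which is 0 when n+n' is even and 2n/(n²−n'²) when n+n' is odd (it need not vanish on (0, π)).
  u² squared terms: (3)²·∫cos(5x)² dx = 9·π/2 = 9*π/2;  (1)²·∫sin(3x)² dx = 1·π/2 = π/2.
  u² cross terms: 2·(3)·(1)·∫cos(5x)·sin(3x) dx = 6·(0) = 0.
  So ∫_0^π u² dx = 9*π/2 + π/2 + 0 = 5*π.
  (u')² squared terms: (-15)²·∫sin(5x)² dx = 225·π/2 = 225*π/2;  (3)²·∫cos(3x)² dx = 9·π/2 = 9*π/2.
  (u')² cross terms: 2·(-15)·(3)·∫sin(5x)·cos(3x) dx = -90·(0) = 0.
  So ∫_0^π (u')² dx = 225*π/2 + 9*π/2 + 0 = 117*π.
||u||_{H^1}^2 = (5*π) + (117*π) = 122*π.


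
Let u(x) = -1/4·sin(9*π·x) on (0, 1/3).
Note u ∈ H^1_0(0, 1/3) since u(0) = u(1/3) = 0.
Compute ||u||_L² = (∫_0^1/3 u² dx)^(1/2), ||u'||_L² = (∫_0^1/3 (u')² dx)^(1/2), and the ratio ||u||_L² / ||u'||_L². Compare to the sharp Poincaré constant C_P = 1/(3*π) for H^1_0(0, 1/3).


||u||_L² / ||u'||_L² = 1/(9*π) < C_P = 1/(3*π).

u(x) = -1/4·sin(9*π·x), so u'(x) = -9*π*cos(9*π*x)/4.
Writing u(x) = A·sin(kπx/L) with A = -1/4 and k = 3, use ∫_0^L sin²(kπx/L) dx = L/2 and ∫_0^L cos²(kπx/L) dx = L/2.
u² = 1/16·sin²(9*π·x) and (u')² = 81*π^2/16·cos²(9*π·x), and each of sin², cos² integrates to L/2 = 1/6 over (0, 1/3).
∫_0^1/3 u² dx = 1/96, so ||u||_L² = sqrt(6)/24.
∫_0^1/3 (u')² dx = 27*π^2/32, so ||u'||_L² = 3*sqrt(6)*π/8.
Ratio ||u||_L² / ||u'||_L² = 1/(9*π).
Sharp Poincaré constant on H^1_0(0, 1/3) is C_P = L/π = 1/(3*π), achieved by sin(3*π·x).
This is the k = 3 harmonic; the ratio L/(kπ) is strictly less than C_P = L/π, consistent with the sharp inequality ||u||_L² ≤ C_P ||u'||_L².


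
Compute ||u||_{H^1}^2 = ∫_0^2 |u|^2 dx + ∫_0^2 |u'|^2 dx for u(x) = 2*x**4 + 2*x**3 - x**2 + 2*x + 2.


||u||_{H^1}^2 = 942976/315

The H^1 norm (squared) on an interval (0, L) is
  ||u||_{H^1}^2 = ∫_0^L u(x)^2 dx + ∫_0^L u'(x)^2 dx.
Compute u'(x) = 8*x**3 + 6*x**2 - 2*x + 2.
Then u(x)^2 = 4*x**8 + 8*x**7 + 4*x**5 + 17*x**4 + 4*x**3 + 8*x + 4 and u'(x)^2 = 64*x**6 + 96*x**5 + 4*x**4 + 8*x**3 + 28*x**2 - 8*x + 4.
Integrate each monomial from 0 to 2 using ∫_0^2 c·x^n dx = c·2^(n+1)/(n+1):
  ∫_0^2 u(x)^2 dx = ∫_0^2 (4*x^8 + 8*x^7 + 4*x^5 + 17*x^4 + 4*x^3 + 8*x + 4) dx. Term by term:
    ∫_0^2 4*x^8 dx = 2048/9;  ∫_0^2 8*x^7 dx = 256;  ∫_0^2 4*x^5 dx = 128/3;
    ∫_0^2 17*x^4 dx = 544/5;  ∫_0^2 4*x^3 dx = 16;  ∫_0^2 8*x dx = 16;
    ∫_0^2 4 dx = 8.
  Sum: 2048/9 + 256 + 128/3 + 544/5 + 16 + 16 + 8 = 30376/45.
  ∫_0^2 u'(x)^2 dx = ∫_0^2 (64*x^6 + 96*x^5 + 4*x^4 + 8*x^3 + 28*x^2 - 8*x + 4) dx. Term by term:
    ∫_0^2 64*x^6 dx = 8192/7;  ∫_0^2 96*x^5 dx = 1024;  ∫_0^2 4*x^4 dx = 128/5;
    ∫_0^2 8*x^3 dx = 32;  ∫_0^2 28*x^2 dx = 224/3;  ∫_0^2 -8*x dx = -16;
    ∫_0^2 4 dx = 8.
  Sum: 8192/7 + 1024 + 128/5 + 32 + 224/3 − 16 + 8 = 243448/105.
Adding: ||u||_{H^1}^2 = 30376/45 + 243448/105 = 942976/315.


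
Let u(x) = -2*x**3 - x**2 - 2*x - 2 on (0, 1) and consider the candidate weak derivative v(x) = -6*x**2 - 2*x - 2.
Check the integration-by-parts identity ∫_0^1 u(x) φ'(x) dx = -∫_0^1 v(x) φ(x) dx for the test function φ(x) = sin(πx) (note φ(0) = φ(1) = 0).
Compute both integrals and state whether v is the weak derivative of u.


LHS = -24/π^3 + 12/π, RHS = -24/π^3 + 12/π. Yes, v = u' weakly.

u(x) = -2*x**3 - x**2 - 2*x - 2, classical derivative u'(x) = -6*x**2 - 2*x - 2.
φ(x) = sin(πx), so φ'(x) = π*cos(π*x).
Note φ(0) = φ(1) = 0, so the boundary term u·φ vanishes.
LHS = ∫_0^1 u(x) φ'(x) dx = ∫_0^1 (-2*π*x^3*cos(π*x) - π*x^2*cos(π*x) - 2*π*x*cos(π*x) - 2*π*cos(π*x)) dx. Term by term:
  ∫_0^1 -2*π*cos(π*x) dx = 0;  ∫_0^1 -π*x^2*cos(π*x) dx = 2/π;  ∫_0^1 -2*π*x*cos(π*x) dx = 4/π;
  ∫_0^1 -2*π*x^3*cos(π*x) dx = -24/π^3 + 6/π.
Sum: 0 + 2/π + 4/π + -24/π^3 + 6/π = -24/π^3 + 12/π.
So LHS = -24/π^3 + 12/π.
∫_0^1 v(x) φ(x) dx = ∫_0^1 (-6*x^2*sin(π*x) - 2*x*sin(π*x) - 2*sin(π*x)) dx. Term by term:
  ∫_0^1 -2*sin(π*x) dx = -4/π;  ∫_0^1 -6*x^2*sin(π*x) dx = -6/π + 24/π^3;  ∫_0^1 -2*x*sin(π*x) dx = -2/π.
Sum: -4/π + -6/π + 24/π^3 − 2/π = -12/π + 24/π^3.
So RHS = -∫_0^1 v(x) φ(x) dx = -24/π^3 + 12/π.
LHS = RHS, so the identity holds for this test φ.
Moreover u is smooth here and v(x) = u'(x) = -6*x**2 - 2*x - 2 pointwise, so the identity holds for every test function. Hence v is the weak derivative of u.


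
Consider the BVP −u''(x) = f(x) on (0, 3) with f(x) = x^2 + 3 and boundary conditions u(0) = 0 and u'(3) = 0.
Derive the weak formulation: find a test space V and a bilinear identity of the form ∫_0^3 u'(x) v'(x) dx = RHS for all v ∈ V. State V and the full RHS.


V = {v ∈ H^1(0, 3) : v(0) = 0} (test functions vanish at x = 0 where u is specified); weak form: ∫_0^3 u'v' dx = ∫_0^3 (x^2 + 3) v dx for all v ∈ V.

Multiply both sides by a test function v and integrate from 0 to 3:
  ∫_0^3 −u''(x) v(x) dx = ∫_0^3 f(x) v(x) dx.
Integrate the LHS by parts once:
  ∫_0^3 −u'' v dx = −[u'(x) v(x)]_0^3 + ∫_0^3 u'(x) v'(x) dx.
Thus ∫_0^3 u'(x) v'(x) dx = ∫_0^3 f(x) v(x) dx + [u'(x) v(x)]_0^3.
Choose V so that boundary terms are either known or forced to vanish.
Mixed BC: u(0) = 0 (Dirichlet) and u'(3) = 0 (Neumann). Define V = {v ∈ H^1(0, 3) : v(0) = 0}. Then [u' v]_0^3 = u'(3)·v(3) − u'(0)·0 = 0.
Weak formulation: find u (satisfying any essential BC) such that ∫_0^3 u'(x) v'(x) dx = ∫_0^3 f v dx for all v ∈ V (Dirichlet at 0 absorbed into V; the Neumann datum at x = 3 is zero, so no boundary term remains).
Substituting f(x) = x^2 + 3, the right-hand side is ∫_0^3 (x^2 + 3) v dx.


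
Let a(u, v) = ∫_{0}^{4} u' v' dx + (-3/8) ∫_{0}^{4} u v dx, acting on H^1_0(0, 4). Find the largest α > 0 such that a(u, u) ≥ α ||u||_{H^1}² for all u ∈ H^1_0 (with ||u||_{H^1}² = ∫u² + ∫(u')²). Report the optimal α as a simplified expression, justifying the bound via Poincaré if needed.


α = (-6 + π^2)/(π^2 + 16)

Coercivity of a(·,·) on H^1_0(0, 4) means a(u, u) ≥ α ||u||_{H^1}² for every u ∈ H^1_0.
The interval has length L = 4, and Poincaré/coercivity depend only on L. Here a(u, u) = ∫(u')² + (-3/8)·∫u².
Here c = -3/8 < 0 with |c| < (π/L)² = π^2/16, so coercivity still holds. The condition a(u,u) ≥ α||u||_{H^1}² reads (1−α)∫(u')² ≥ (α−c)∫u². Any admissible α is ≤ 1 (rapidly oscillating u have ∫u²/∫(u')² → 0), and α = 1 would force 0 ≥ (1−c)∫u², impossible since c < 1; so 1−α > 0. By the sharp Poincaré inequality on H^1_0 of an interval of length L, ∫(u')² ≥ (π/L)²∫u² with equality for the first sine mode sin(π(x−x₀)/L) (x₀ the left endpoint), so the inequality holds for all u iff (1−α)(π/L)² ≥ α − c, i.e. α ≤ ((π/L)² + c)/((π/L)² + 1) = (1 + c(L/π)²)/(1 + (L/π)²). (Direct route, valid since c ≤ 0: Poincaré gives c∫u² ≥ c(L/π)²∫(u')², so a(u,u) ≥ (1 + c(L/π)²)∫(u')², while ||u||_{H^1}² ≤ (1 + (L/π)²)∫(u')²; dividing yields the same α.) With (π/L)² = π^2/16 and c = -3/8, the largest admissible constant is α = ((π/L)² + c)/((π/L)² + 1).
Simplifying, α = (-6 + π^2)/(π^2 + 16).


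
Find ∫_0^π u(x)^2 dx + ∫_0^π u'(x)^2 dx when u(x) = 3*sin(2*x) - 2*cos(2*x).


||u||_{H^1(0,π)}^2 = 65*π/2

u'(x) = 4*sin(2*x) + 6*cos(2*x).
Expand u² and (u')² and integrate term by term on (0, π), using: for integers n ≥ 1, ∫_0^π sin²(nx) dx = ∫_0^π cos²(nx) dx = π/2; for n ≠ n', ∫_0^π sin(nx)sin(n'x) dx = ∫_0^π cos(nx)cos(n'x) dx = 0; and by product-to-sum, ∫_0^π sin(nx)cos(n'x) dx = ½∫_0^π [sin((n+n')x) + sin((n−n')x)] dx, which is 0 when n+n' is even and 2n/(n²−n'²) when n+n' is odd (it need not vanish on (0, π)).
  u² squared terms: (-2)²·∫cos(2x)² dx = 4·π/2 = 2*π;  (3)²·∫sin(2x)² dx = 9·π/2 = 9*π/2.
  u² cross terms: 2·(-2)·(3)·∫cos(2x)·sin(2x) dx = -12·(0) = 0.
  So ∫_0^π u² dx = 2*π + 9*π/2 + 0 = 13*π/2.
  (u')² squared terms: (4)²·∫sin(2x)² dx = 16·π/2 = 8*π;  (6)²·∫cos(2x)² dx = 36·π/2 = 18*π.
  (u')² cross terms: 2·(4)·(6)·∫sin(2x)·cos(2x) dx = 48·(0) = 0.
  So ∫_0^π (u')² dx = 8*π + 18*π + 0 = 26*π.
||u||_{H^1}^2 = (13*π/2) + (26*π) = 65*π/2.


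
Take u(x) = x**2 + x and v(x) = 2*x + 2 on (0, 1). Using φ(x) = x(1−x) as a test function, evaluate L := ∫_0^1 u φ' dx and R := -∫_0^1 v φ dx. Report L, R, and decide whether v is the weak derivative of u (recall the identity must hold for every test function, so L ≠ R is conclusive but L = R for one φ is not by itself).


LHS = -1/3, RHS = -1/2. No, v is not the weak derivative of u.

u(x) = x**2 + x, classical derivative u'(x) = 2*x + 1.
φ(x) = x(1−x), so φ'(x) = 1 - 2*x.
Note φ(0) = φ(1) = 0, so the boundary term u·φ vanishes.
LHS = ∫_0^1 u(x) φ'(x) dx = ∫_0^1 (-2*x^3 - x^2 + x) dx. Term by term:
  ∫_0^1 -2*x^3 dx = -1/2;  ∫_0^1 -x^2 dx = -1/3;  ∫_0^1 x dx = 1/2.
Sum: -1/2 − 1/3 + 1/2 = -1/3.
So LHS = -1/3.
∫_0^1 v(x) φ(x) dx = ∫_0^1 (-2*x^3 + 2*x) dx. Term by term:
  ∫_0^1 -2*x^3 dx = -1/2;  ∫_0^1 2*x dx = 1.
Sum: -1/2 + 1 = 1/2.
So RHS = -∫_0^1 v(x) φ(x) dx = -1/2.
LHS − RHS = 1/6 ≠ 0, so the identity fails.
(For a valid weak derivative the identity must hold for EVERY test function, in particular this one. The failure shows v is NOT the weak derivative of u.)
Correct weak derivative would be u'(x) = 2*x + 1.


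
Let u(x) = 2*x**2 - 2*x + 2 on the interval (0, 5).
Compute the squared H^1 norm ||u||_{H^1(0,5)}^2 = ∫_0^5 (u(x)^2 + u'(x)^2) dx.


||u||_{H^1}^2 = 6470/3

The H^1 norm (squared) on an interval (0, L) is
  ||u||_{H^1}^2 = ∫_0^L u(x)^2 dx + ∫_0^L u'(x)^2 dx.
Compute u'(x) = 4*x - 2.
Then u(x)^2 = 4*x**4 - 8*x**3 + 12*x**2 - 8*x + 4 and u'(x)^2 = 16*x**2 - 16*x + 4.
Integrate each monomial from 0 to 5 using ∫_0^5 c·x^n dx = c·5^(n+1)/(n+1):
  ∫_0^5 u(x)^2 dx = ∫_0^5 (4*x^4 - 8*x^3 + 12*x^2 - 8*x + 4) dx. Term by term:
    ∫_0^5 4*x^4 dx = 2500;  ∫_0^5 -8*x^3 dx = -1250;  ∫_0^5 12*x^2 dx = 500;
    ∫_0^5 -8*x dx = -100;  ∫_0^5 4 dx = 20.
  Sum: 2500 − 1250 + 500 − 100 + 20 = 1670.
  ∫_0^5 u'(x)^2 dx = ∫_0^5 (16*x^2 - 16*x + 4) dx. Term by term:
    ∫_0^5 16*x^2 dx = 2000/3;  ∫_0^5 -16*x dx = -200;  ∫_0^5 4 dx = 20.
  Sum: 2000/3 − 200 + 20 = 1460/3.
Adding: ||u||_{H^1}^2 = 1670 + 1460/3 = 6470/3.


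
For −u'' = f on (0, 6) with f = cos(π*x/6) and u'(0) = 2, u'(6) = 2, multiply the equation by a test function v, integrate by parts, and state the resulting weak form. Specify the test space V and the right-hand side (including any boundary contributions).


V = H^1(0, 6) (v unrestricted at boundary; u is determined up to an additive constant); weak form: ∫_0^6 u'v' dx = ∫_0^6 (cos(π*x/6)) v dx + 2·v(6) − 2·v(0) for all v ∈ V.

Multiply both sides by a test function v and integrate from 0 to 6:
  ∫_0^6 −u''(x) v(x) dx = ∫_0^6 f(x) v(x) dx.
Integrate the LHS by parts once:
  ∫_0^6 −u'' v dx = −[u'(x) v(x)]_0^6 + ∫_0^6 u'(x) v'(x) dx.
Thus ∫_0^6 u'(x) v'(x) dx = ∫_0^6 f(x) v(x) dx + [u'(x) v(x)]_0^6.
Choose V so that boundary terms are either known or forced to vanish.
u has inhomogeneous Neumann u'(0) = 2, u'(6) = 2. [u' v]_0^6 = (2)·v(6) − (2)·v(0) = 2·v(6) − 2·v(0). Take V = H^1(0, 6); boundary term becomes part of RHS.
Weak formulation: find u (satisfying any essential BC) such that ∫_0^6 u'(x) v'(x) dx = ∫_0^6 f v dx + 2·v(6) − 2·v(0) for all v ∈ V (Neumann data are natural BCs: they enter the RHS as boundary terms).
Substituting f(x) = cos(π*x/6), the right-hand side is ∫_0^6 (cos(π*x/6)) v dx + 2·v(6) − 2·v(0).
Compatibility check (pure Neumann): taking v ≡ 1 ∈ V gives 0 = ∫_0^6 f dx + (2) − (2), i.e. ∫_0^6 f dx must equal u'(0) − u'(6) = 0. Indeed ∫_0^6 (cos(π*x/6)) dx = 0, so the data are compatible. The solution is then unique only up to an additive constant (fix it e.g. by requiring ∫_0^6 u dx = 0).


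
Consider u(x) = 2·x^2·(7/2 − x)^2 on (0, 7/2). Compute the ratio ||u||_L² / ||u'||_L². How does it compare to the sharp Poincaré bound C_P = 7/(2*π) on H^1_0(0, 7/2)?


||u||_L² / ||u'||_L² = 7*sqrt(3)/12 < C_P = 7/(2*π).

u(x) = 2·x^2·(7/2 − x)^2, so u'(x) = x*(2*x - 7)*(4*x - 7).
u(x) = 2·x^2·(7/2 − x)^2 vanishes at x = 0 and x = 7/2, so u ∈ H^1_0(0, 7/2). Differentiate via the product rule and integrate the resulting polynomials term by term.
  ∫_0^7/2 u² dx = ∫_0^7/2 (4*x^8 - 56*x^7 + 294*x^6 - 686*x^5 + 2401*x^4/4) dx. Term by term:
    ∫_0^7/2 4*x^8 dx = 40353607/1152;  ∫_0^7/2 -56*x^7 dx = -40353607/256;  ∫_0^7/2 294*x^6 dx = 17294403/64;
    ∫_0^7/2 -686*x^5 dx = -40353607/192;  ∫_0^7/2 2401*x^4/4 dx = 40353607/640.
  Sum: 40353607/1152 − 40353607/256 + 17294403/64 − 40353607/192 + 40353607/640 = 5764801/11520.
  ∫_0^7/2 (u')² dx = ∫_0^7/2 (64*x^6 - 672*x^5 + 2548*x^4 - 4116*x^3 + 2401*x^2) dx. Term by term:
    ∫_0^7/2 64*x^6 dx = 117649/2;  ∫_0^7/2 -672*x^5 dx = -823543/4;  ∫_0^7/2 2548*x^4 dx = 10706059/40;
    ∫_0^7/2 -4116*x^3 dx = -2470629/16;  ∫_0^7/2 2401*x^2 dx = 823543/24.
  Sum: 117649/2 − 823543/4 + 10706059/40 − 2470629/16 + 823543/24 = 117649/240.
∫_0^7/2 u² dx = 5764801/11520, so ||u||_L² = 2401*sqrt(5)/240.
∫_0^7/2 (u')² dx = 117649/240, so ||u'||_L² = 343*sqrt(15)/60.
Ratio ||u||_L² / ||u'||_L² = 7*sqrt(3)/12.
Sharp Poincaré constant on H^1_0(0, 7/2) is C_P = L/π = 7/(2*π), achieved by sin(2*π/7·x).
A polynomial bump cannot attain the sharp Poincaré constant (only the first sine eigenfunction does), so the ratio is strictly less than C_P, consistent with ||u||_L² ≤ C_P ||u'||_L².


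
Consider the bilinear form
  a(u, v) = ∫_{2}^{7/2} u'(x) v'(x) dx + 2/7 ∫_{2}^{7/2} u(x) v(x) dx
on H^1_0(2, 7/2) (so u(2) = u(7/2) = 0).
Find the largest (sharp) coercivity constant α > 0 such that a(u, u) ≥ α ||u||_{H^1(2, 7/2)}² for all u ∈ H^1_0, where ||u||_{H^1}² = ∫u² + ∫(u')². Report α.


α = 2*(9 + 14*π^2)/(7*(9 + 4*π^2))

Coercivity of a(·,·) on H^1_0(2, 7/2) means a(u, u) ≥ α ||u||_{H^1}² for every u ∈ H^1_0.
The interval has length L = 3/2, and Poincaré/coercivity depend only on L. Here a(u, u) = ∫(u')² + (2/7)·∫u².
Here 0 < c = 2/7 < 1. The condition a(u,u) ≥ α||u||_{H^1}² reads (1−α)∫(u')² ≥ (α−c)∫u². Any admissible α is ≤ 1 (rapidly oscillating u have ∫u²/∫(u')² → 0), and α = 1 would force 0 ≥ (1−c)∫u², impossible since c < 1; so 1−α > 0. By the sharp Poincaré inequality on H^1_0 of an interval of length L, ∫(u')² ≥ (π/L)²∫u² with equality for the first sine mode sin(π(x−x₀)/L) (x₀ the left endpoint), so the inequality holds for all u iff (1−α)(π/L)² ≥ α − c, i.e. α ≤ ((π/L)² + c)/((π/L)² + 1) = (1 + c(L/π)²)/(1 + (L/π)²). With (π/L)² = 4*π^2/9 and c = 2/7, the largest admissible constant is α = ((π/L)² + c)/((π/L)² + 1).
Simplifying, α = 2*(9 + 14*π^2)/(7*(9 + 4*π^2)).


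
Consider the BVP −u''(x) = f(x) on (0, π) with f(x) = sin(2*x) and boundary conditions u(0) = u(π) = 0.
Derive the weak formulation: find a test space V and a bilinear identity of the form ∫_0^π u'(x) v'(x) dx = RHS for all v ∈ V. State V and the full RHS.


V = H^1_0(0, π) (so v(0) = v(π) = 0); weak form: ∫_0^π u'v' dx = ∫_0^π (sin(2*x)) v dx for all v ∈ V.

Multiply both sides by a test function v and integrate from 0 to π:
  ∫_0^π −u''(x) v(x) dx = ∫_0^π f(x) v(x) dx.
Integrate the LHS by parts once:
  ∫_0^π −u'' v dx = −[u'(x) v(x)]_0^π + ∫_0^π u'(x) v'(x) dx.
Thus ∫_0^π u'(x) v'(x) dx = ∫_0^π f(x) v(x) dx + [u'(x) v(x)]_0^π.
Choose V so that boundary terms are either known or forced to vanish.
u is Dirichlet: u(0) = u(π) = 0. Let V = H^1_0(0, π); then v(0) = v(π) = 0, and [u' v]_0^π = 0.
Weak formulation: find u (satisfying any essential BC) such that ∫_0^π u'(x) v'(x) dx = ∫_0^π f v dx for all v ∈ V.
Substituting f(x) = sin(2*x), the right-hand side is ∫_0^π (sin(2*x)) v dx.


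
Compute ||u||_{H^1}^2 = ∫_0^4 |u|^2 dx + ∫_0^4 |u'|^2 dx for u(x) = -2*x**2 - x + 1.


||u||_{H^1}^2 = 21128/15

The H^1 norm (squared) on an interval (0, L) is
  ||u||_{H^1}^2 = ∫_0^L u(x)^2 dx + ∫_0^L u'(x)^2 dx.
Compute u'(x) = -4*x - 1.
Then u(x)^2 = 4*x**4 + 4*x**3 - 3*x**2 - 2*x + 1 and u'(x)^2 = 16*x**2 + 8*x + 1.
Integrate each monomial from 0 to 4 using ∫_0^4 c·x^n dx = c·4^(n+1)/(n+1):
  ∫_0^4 u(x)^2 dx = ∫_0^4 (4*x^4 + 4*x^3 - 3*x^2 - 2*x + 1) dx. Term by term:
    ∫_0^4 4*x^4 dx = 4096/5;  ∫_0^4 4*x^3 dx = 256;  ∫_0^4 -3*x^2 dx = -64;
    ∫_0^4 -2*x dx = -16;  ∫_0^4 1 dx = 4.
  Sum: 4096/5 + 256 − 64 − 16 + 4 = 4996/5.
  ∫_0^4 u'(x)^2 dx = ∫_0^4 (16*x^2 + 8*x + 1) dx. Term by term:
    ∫_0^4 16*x^2 dx = 1024/3;  ∫_0^4 8*x dx = 64;  ∫_0^4 1 dx = 4.
  Sum: 1024/3 + 64 + 4 = 1228/3.
Adding: ||u||_{H^1}^2 = 4996/5 + 1228/3 = 21128/15.


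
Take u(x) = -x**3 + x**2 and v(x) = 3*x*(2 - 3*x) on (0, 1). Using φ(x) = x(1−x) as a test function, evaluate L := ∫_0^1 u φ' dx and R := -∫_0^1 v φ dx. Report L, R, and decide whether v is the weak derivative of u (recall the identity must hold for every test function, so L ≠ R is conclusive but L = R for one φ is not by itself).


LHS = -1/60, RHS = -1/20. No, v is not the weak derivative of u.

u(x) = -x**3 + x**2, classical derivative u'(x) = -3*x**2 + 2*x.
φ(x) = x(1−x), so φ'(x) = 1 - 2*x.
Note φ(0) = φ(1) = 0, so the boundary term u·φ vanishes.
LHS = ∫_0^1 u(x) φ'(x) dx = ∫_0^1 (2*x^4 - 3*x^3 + x^2) dx. Term by term:
  ∫_0^1 2*x^4 dx = 2/5;  ∫_0^1 -3*x^3 dx = -3/4;  ∫_0^1 x^2 dx = 1/3.
Sum: 2/5 − 3/4 + 1/3 = -1/60.
So LHS = -1/60.
∫_0^1 v(x) φ(x) dx = ∫_0^1 (9*x^4 - 15*x^3 + 6*x^2) dx. Term by term:
  ∫_0^1 9*x^4 dx = 9/5;  ∫_0^1 -15*x^3 dx = -15/4;  ∫_0^1 6*x^2 dx = 2.
Sum: 9/5 − 15/4 + 2 = 1/20.
So RHS = -∫_0^1 v(x) φ(x) dx = -1/20.
LHS − RHS = 1/30 ≠ 0, so the identity fails.
(For a valid weak derivative the identity must hold for EVERY test function, in particular this one. The failure shows v is NOT the weak derivative of u.)
Correct weak derivative would be u'(x) = -3*x**2 + 2*x.


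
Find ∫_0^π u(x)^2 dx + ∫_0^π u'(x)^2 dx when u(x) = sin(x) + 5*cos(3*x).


||u||_{H^1(0,π)}^2 = 126*π

u'(x) = -15*sin(3*x) + cos(x).
Expand u² and (u')² and integrate term by term on (0, π), using: for integers n ≥ 1, ∫_0^π sin²(nx) dx = ∫_0^π cos²(nx) dx = π/2; for n ≠ n', ∫_0^π sin(nx)sin(n'x) dx = ∫_0^π cos(nx)cos(n'x) dx = 0; and by product-to-sum, ∫_0^π sin(nx)cos(n'x) dx = ½∫_0^π [sin((n+n')x) + sin((n−n')x)] dx, which is 0 when n+n' is even and 2n/(n²−n'²) when n+n' is odd (it need not vanish on (0, π)).
  u² squared terms: (5)²·∫cos(3x)² dx = 25·π/2 = 25*π/2;  (1)²·∫sin(x)² dx = 1·π/2 = π/2.
  u² cross terms: 2·(5)·(1)·∫cos(3x)·sin(x) dx = 10·(0) = 0.
  So ∫_0^π u² dx = 25*π/2 + π/2 + 0 = 13*π.
  (u')² squared terms: (-15)²·∫sin(3x)² dx = 225·π/2 = 225*π/2;  (1)²·∫cos(x)² dx = 1·π/2 = π/2.
  (u')² cross terms: 2·(-15)·(1)·∫sin(3x)·cos(x) dx = -30·(0) = 0.
  So ∫_0^π (u')² dx = 225*π/2 + π/2 + 0 = 113*π.
||u||_{H^1}^2 = (13*π) + (113*π) = 126*π.
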